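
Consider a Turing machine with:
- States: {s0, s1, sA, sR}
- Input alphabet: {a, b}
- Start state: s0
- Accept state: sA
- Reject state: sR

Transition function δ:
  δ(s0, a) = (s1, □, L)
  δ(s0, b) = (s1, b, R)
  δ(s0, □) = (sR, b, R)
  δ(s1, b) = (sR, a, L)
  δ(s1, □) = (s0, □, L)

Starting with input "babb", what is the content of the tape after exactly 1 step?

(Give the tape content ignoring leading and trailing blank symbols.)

Execution trace:
Initial: [s0]babb
Step 1: δ(s0, b) = (s1, b, R) → b[s1]abb

No transition is defined for δ(s1, a). By convention the machine halts and rejects.

After 1 step, the tape (ignoring leading/trailing blanks) is: babb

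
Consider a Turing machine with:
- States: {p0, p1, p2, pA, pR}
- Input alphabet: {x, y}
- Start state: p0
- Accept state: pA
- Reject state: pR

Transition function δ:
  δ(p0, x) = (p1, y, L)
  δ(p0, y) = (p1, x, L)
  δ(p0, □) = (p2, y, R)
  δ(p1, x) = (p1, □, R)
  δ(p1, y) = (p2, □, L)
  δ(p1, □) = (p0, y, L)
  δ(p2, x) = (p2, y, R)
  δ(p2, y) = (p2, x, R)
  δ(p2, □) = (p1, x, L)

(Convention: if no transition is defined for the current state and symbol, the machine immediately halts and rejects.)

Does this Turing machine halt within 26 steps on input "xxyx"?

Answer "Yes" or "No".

Execution trace:
Initial: [p0]xxyx
Step 1: δ(p0, x) = (p1, y, L) → [p1]□yxyx
Step 2: δ(p1, □) = (p0, y, L) → [p0]□yyxyx
Step 3: δ(p0, □) = (p2, y, R) → y[p2]yyxyx
Step 4: δ(p2, y) = (p2, x, R) → yx[p2]yxyx
Step 5: δ(p2, y) = (p2, x, R) → yxx[p2]xyx
Step 6: δ(p2, x) = (p2, y, R) → yxxy[p2]yx
Step 7: δ(p2, y) = (p2, x, R) → yxxyx[p2]x
Step 8: δ(p2, x) = (p2, y, R) → yxxyxy[p2]□
Step 9: δ(p2, □) = (p1, x, L) → yxxyx[p1]yx
Step 10: δ(p1, y) = (p2, □, L) → yxxy[p2]x□x
Step 11: δ(p2, x) = (p2, y, R) → yxxyy[p2]□x
Step 12: δ(p2, □) = (p1, x, L) → yxxy[p1]yxx
Step 13: δ(p1, y) = (p2, □, L) → yxx[p2]y□xx
Step 14: δ(p2, y) = (p2, x, R) → yxxx[p2]□xx
Step 15: δ(p2, □) = (p1, x, L) → yxx[p1]xxxx
Step 16: δ(p1, x) = (p1, □, R) → yxx□[p1]xxx
Step 17: δ(p1, x) = (p1, □, R) → yxx□□[p1]xx
Step 18: δ(p1, x) = (p1, □, R) → yxx□□□[p1]x
Step 19: δ(p1, x) = (p1, □, R) → yxx□□□□[p1]□
Step 20: δ(p1, □) = (p0, y, L) → yxx□□□[p0]□y
Step 21: δ(p0, □) = (p2, y, R) → yxx□□□y[p2]y
Step 22: δ(p2, y) = (p2, x, R) → yxx□□□yx[p2]□
Step 23: δ(p2, □) = (p1, x, L) → yxx□□□y[p1]xx
Step 24: δ(p1, x) = (p1, □, R) → yxx□□□y□[p1]x
Step 25: δ(p1, x) = (p1, □, R) → yxx□□□y□□[p1]□
Step 26: δ(p1, □) = (p0, y, L) → yxx□□□y□[p0]□y

The machine has not reached a halting state after 26 steps.
The machine did not halt within the 26-step bound.

Answer: No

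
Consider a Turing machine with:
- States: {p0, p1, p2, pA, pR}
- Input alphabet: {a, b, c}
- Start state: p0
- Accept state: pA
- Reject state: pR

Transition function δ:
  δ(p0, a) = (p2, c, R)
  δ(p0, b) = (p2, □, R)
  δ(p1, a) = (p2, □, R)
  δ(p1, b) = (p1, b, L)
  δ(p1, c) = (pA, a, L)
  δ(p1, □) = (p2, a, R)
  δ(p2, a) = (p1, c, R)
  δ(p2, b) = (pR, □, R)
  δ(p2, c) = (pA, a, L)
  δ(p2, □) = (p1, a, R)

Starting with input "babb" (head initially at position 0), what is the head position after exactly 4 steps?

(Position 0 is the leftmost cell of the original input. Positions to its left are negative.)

Execution trace (head position shown):
Step 0: [p0]babb  (head at position 0)
Step 1: move right → □[p2]abb  (head at position 1)
Step 2: move right → □c[p1]bb  (head at position 2)
Step 3: move left → □[p1]cbb  (head at position 1)
Step 4: move left → [pA]□abb  (head at position 0)

After 4 steps, the head is at position 0.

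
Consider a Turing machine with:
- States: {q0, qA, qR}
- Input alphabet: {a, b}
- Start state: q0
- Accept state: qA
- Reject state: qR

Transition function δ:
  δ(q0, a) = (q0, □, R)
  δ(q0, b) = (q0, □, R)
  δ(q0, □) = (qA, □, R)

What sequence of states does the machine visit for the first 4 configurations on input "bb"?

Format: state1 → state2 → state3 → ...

Execution trace:
Initial: [q0]bb
Step 1: δ(q0, b) = (q0, □, R) → □[q0]b
Step 2: δ(q0, b) = (q0, □, R) → □□[q0]□
Step 3: δ(q0, □) = (qA, □, R) → □□□[qA]□

The machine reaches the accept state qA and halts.

State sequence: q0 → q0 → q0 → qA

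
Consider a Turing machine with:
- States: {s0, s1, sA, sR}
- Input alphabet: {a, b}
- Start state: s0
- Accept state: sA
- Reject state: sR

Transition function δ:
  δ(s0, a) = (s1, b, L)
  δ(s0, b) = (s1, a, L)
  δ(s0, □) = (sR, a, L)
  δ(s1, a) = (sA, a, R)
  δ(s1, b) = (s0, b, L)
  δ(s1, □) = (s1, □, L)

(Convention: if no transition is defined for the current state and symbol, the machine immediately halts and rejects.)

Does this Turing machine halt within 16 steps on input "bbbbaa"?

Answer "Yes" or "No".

Execution trace:
Initial: [s0]bbbbaa
Step 1: δ(s0, b) = (s1, a, L) → [s1]□abbbaa
Step 2: δ(s1, □) = (s1, □, L) → [s1]□□abbbaa
Step 3: δ(s1, □) = (s1, □, L) → [s1]□□□abbbaa
Step 4: δ(s1, □) = (s1, □, L) → [s1]□□□□abbbaa
Step 5: δ(s1, □) = (s1, □, L) → [s1]□□□□□abbbaa
Step 6: δ(s1, □) = (s1, □, L) → [s1]□□□□□□abbbaa
Step 7: δ(s1, □) = (s1, □, L) → [s1]□□□□□□□abbbaa
Step 8: δ(s1, □) = (s1, □, L) → [s1]□□□□□□□□abbbaa
Step 9: δ(s1, □) = (s1, □, L) → [s1]□□□□□□□□□abbbaa
Step 10: δ(s1, □) = (s1, □, L) → [s1]□□□□□□□□□□abbbaa
Step 11: δ(s1, □) = (s1, □, L) → [s1]□□□□□□□□□□□abbbaa
Step 12: δ(s1, □) = (s1, □, L) → [s1]□□□□□□□□□□□□abbbaa
Step 13: δ(s1, □) = (s1, □, L) → [s1]□□□□□□□□□□□□□abbbaa
Step 14: δ(s1, □) = (s1, □, L) → [s1]□□□□□□□□□□□□□□abbbaa
Step 15: δ(s1, □) = (s1, □, L) → [s1]□□□□□□□□□□□□□□□abbbaa
Step 16: δ(s1, □) = (s1, □, L) → [s1]□□□□□□□□□□□□□□□□abbbaa

The machine has not reached a halting state after 16 steps.
The machine did not halt within the 16-step bound.

Answer: No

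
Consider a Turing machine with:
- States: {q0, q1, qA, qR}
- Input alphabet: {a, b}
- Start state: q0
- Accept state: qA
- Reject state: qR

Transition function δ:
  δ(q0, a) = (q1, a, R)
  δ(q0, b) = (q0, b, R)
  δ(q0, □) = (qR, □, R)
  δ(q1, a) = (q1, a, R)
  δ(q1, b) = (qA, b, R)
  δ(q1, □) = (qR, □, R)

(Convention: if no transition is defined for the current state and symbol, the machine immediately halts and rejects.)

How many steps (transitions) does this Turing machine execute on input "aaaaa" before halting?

Execution trace:
Initial: [q0]aaaaa
Step 1: δ(q0, a) = (q1, a, R) → a[q1]aaaa
Step 2: δ(q1, a) = (q1, a, R) → aa[q1]aaa
Step 3: δ(q1, a) = (q1, a, R) → aaa[q1]aa
Step 4: δ(q1, a) = (q1, a, R) → aaaa[q1]a
Step 5: δ(q1, a) = (q1, a, R) → aaaaa[q1]□
Step 6: δ(q1, □) = (qR, □, R) → aaaaa□[qR]□

The machine reaches the reject state qR and halts.

The machine executed 6 steps before halting.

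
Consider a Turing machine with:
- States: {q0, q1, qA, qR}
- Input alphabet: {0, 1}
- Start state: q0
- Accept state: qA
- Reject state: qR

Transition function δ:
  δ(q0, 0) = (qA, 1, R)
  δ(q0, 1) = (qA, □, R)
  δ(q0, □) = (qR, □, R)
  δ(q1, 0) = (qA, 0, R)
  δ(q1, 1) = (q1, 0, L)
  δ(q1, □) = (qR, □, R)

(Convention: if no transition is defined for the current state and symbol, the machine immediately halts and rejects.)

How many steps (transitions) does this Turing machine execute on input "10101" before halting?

Execution trace:
Initial: [q0]10101
Step 1: δ(q0, 1) = (qA, □, R) → □[qA]0101

The machine reaches the accept state qA and halts.

The machine executed 1 step before halting.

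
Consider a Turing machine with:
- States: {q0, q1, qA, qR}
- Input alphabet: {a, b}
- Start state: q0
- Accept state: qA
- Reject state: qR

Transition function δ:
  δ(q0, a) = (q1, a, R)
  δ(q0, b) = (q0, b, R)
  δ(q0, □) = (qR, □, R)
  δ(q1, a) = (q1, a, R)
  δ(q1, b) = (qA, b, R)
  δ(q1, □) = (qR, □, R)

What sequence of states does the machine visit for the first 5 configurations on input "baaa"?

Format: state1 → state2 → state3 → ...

Execution trace:
Initial: [q0]baaa
Step 1: δ(q0, b) = (q0, b, R) → b[q0]aaa
Step 2: δ(q0, a) = (q1, a, R) → ba[q1]aa
Step 3: δ(q1, a) = (q1, a, R) → baa[q1]a
Step 4: δ(q1, a) = (q1, a, R) → baaa[q1]□

State sequence: q0 → q0 → q1 → q1 → q1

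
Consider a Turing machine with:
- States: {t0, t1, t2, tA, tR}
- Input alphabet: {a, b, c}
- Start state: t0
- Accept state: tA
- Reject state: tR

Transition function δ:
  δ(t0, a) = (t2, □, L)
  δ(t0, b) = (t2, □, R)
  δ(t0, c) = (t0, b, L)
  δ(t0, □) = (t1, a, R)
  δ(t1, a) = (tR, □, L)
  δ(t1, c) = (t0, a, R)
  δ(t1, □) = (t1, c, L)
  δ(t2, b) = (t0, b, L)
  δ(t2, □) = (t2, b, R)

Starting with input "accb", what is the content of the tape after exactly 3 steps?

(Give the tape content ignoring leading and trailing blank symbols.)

Execution trace:
Initial: [t0]accb
Step 1: δ(t0, a) = (t2, □, L) → [t2]□□ccb
Step 2: δ(t2, □) = (t2, b, R) → b[t2]□ccb
Step 3: δ(t2, □) = (t2, b, R) → bb[t2]ccb

No transition is defined for δ(t2, c). By convention the machine halts and rejects.

After 3 steps, the tape (ignoring leading/trailing blanks) is: bbccb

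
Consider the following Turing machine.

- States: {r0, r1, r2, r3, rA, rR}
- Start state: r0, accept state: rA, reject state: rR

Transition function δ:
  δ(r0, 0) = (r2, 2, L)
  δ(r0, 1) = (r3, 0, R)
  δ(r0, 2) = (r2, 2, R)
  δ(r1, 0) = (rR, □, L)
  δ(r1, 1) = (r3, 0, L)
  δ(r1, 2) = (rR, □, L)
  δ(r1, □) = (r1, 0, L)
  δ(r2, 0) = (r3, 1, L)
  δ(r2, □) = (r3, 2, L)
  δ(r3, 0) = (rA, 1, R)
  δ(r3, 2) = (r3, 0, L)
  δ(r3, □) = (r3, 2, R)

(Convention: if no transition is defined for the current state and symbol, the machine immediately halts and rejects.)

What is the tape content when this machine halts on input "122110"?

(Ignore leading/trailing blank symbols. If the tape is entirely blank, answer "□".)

Execution trace:
Initial: [r0]122110
Step 1: δ(r0, 1) = (r3, 0, R) → 0[r3]22110
Step 2: δ(r3, 2) = (r3, 0, L) → [r3]002110
Step 3: δ(r3, 0) = (rA, 1, R) → 1[rA]02110

The machine reaches the accept state rA and halts.

Final tape (ignoring leading/trailing blanks): 102110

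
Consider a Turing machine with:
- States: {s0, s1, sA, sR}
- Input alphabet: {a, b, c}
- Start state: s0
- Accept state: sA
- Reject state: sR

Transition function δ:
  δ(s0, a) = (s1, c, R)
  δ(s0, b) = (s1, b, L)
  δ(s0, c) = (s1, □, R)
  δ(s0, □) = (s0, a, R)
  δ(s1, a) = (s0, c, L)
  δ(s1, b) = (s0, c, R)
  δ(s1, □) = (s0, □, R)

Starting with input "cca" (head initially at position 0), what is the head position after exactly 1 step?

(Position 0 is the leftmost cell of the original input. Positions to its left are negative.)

Execution trace (head position shown):
Step 0: [s0]cca  (head at position 0)
Step 1: move right → □[s1]ca  (head at position 1)

After 1 step, the head is at position 1.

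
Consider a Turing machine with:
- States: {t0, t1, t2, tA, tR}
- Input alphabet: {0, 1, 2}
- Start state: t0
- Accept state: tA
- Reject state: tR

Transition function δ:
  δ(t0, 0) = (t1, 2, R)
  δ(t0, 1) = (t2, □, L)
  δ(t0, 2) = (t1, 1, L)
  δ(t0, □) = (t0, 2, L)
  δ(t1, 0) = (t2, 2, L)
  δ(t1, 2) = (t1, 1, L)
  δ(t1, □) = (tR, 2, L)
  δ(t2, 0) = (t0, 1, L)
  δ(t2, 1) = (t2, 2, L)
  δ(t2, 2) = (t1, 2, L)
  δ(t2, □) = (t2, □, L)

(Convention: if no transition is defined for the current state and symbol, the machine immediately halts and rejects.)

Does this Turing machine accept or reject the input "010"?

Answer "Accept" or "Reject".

Execution trace:
Initial: [t0]010
Step 1: δ(t0, 0) = (t1, 2, R) → 2[t1]10

No transition is defined for δ(t1, 1). By convention the machine halts and rejects.

Answer: Reject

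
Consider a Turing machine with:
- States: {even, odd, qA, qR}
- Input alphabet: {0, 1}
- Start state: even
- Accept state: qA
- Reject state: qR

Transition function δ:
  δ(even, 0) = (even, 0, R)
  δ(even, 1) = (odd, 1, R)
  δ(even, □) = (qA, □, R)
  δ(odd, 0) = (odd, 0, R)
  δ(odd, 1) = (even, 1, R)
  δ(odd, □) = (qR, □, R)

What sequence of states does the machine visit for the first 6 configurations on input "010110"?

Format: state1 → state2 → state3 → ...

Execution trace:
Initial: [even]010110
Step 1: δ(even, 0) = (even, 0, R) → 0[even]10110
Step 2: δ(even, 1) = (odd, 1, R) → 01[odd]0110
Step 3: δ(odd, 0) = (odd, 0, R) → 010[odd]110
Step 4: δ(odd, 1) = (even, 1, R) → 0101[even]10
Step 5: δ(even, 1) = (odd, 1, R) → 01011[odd]0

State sequence: even → even → odd → odd → even → odd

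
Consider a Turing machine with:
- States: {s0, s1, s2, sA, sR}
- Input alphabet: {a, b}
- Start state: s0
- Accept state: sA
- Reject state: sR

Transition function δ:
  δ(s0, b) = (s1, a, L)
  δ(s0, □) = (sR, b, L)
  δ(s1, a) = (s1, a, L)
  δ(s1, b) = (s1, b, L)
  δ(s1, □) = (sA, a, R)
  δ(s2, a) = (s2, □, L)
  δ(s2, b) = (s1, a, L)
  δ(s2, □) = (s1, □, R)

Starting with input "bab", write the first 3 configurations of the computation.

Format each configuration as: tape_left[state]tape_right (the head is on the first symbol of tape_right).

Transitions applied:
Step 1: δ(s0, b) = (s1, a, L)
Step 2: δ(s1, □) = (sA, a, R)

The first 3 configurations are:
[s0]bab ⊢ [s1]□aab ⊢ a[sA]aab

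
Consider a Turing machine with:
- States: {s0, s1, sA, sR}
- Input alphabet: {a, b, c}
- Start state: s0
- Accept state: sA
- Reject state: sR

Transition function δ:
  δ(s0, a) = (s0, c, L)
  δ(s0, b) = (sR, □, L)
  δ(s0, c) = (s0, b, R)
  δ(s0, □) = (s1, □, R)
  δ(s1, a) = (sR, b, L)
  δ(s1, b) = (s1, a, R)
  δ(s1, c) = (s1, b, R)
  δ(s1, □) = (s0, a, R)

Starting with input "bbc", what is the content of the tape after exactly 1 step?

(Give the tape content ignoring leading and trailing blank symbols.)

Execution trace:
Initial: [s0]bbc
Step 1: δ(s0, b) = (sR, □, L) → [sR]□□bc

The machine reaches the reject state sR and halts.

After 1 step, the tape (ignoring leading/trailing blanks) is: bc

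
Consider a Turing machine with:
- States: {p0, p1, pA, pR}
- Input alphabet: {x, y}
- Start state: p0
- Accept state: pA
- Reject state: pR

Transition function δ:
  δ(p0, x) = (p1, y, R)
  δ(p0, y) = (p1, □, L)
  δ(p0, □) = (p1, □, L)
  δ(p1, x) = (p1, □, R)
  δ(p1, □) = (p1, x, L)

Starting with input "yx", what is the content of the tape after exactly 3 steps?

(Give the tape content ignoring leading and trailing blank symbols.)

Execution trace:
Initial: [p0]yx
Step 1: δ(p0, y) = (p1, □, L) → [p1]□□x
Step 2: δ(p1, □) = (p1, x, L) → [p1]□x□x
Step 3: δ(p1, □) = (p1, x, L) → [p1]□xx□x

After 3 steps, the tape (ignoring leading/trailing blanks) is: xx□x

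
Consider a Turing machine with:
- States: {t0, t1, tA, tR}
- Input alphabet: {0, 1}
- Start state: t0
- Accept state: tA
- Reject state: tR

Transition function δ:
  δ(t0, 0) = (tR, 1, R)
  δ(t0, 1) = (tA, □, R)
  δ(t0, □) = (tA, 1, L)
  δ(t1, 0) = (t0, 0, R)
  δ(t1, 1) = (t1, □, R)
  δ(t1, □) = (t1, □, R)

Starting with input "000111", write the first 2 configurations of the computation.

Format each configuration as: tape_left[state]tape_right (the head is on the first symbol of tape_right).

Transitions applied:
Step 1: δ(t0, 0) = (tR, 1, R)

The first 2 configurations are:
[t0]000111 ⊢ 1[tR]00111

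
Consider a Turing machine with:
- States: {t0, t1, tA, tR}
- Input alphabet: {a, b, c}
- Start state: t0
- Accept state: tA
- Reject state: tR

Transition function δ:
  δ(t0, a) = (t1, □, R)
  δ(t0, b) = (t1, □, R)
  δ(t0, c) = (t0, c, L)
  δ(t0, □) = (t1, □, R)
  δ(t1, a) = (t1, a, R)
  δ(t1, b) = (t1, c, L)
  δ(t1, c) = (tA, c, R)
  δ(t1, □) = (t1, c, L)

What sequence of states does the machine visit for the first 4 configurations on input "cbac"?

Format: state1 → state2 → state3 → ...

Execution trace:
Initial: [t0]cbac
Step 1: δ(t0, c) = (t0, c, L) → [t0]□cbac
Step 2: δ(t0, □) = (t1, □, R) → □[t1]cbac
Step 3: δ(t1, c) = (tA, c, R) → □c[tA]bac

The machine reaches the accept state tA and halts.

State sequence: t0 → t0 → t1 → tA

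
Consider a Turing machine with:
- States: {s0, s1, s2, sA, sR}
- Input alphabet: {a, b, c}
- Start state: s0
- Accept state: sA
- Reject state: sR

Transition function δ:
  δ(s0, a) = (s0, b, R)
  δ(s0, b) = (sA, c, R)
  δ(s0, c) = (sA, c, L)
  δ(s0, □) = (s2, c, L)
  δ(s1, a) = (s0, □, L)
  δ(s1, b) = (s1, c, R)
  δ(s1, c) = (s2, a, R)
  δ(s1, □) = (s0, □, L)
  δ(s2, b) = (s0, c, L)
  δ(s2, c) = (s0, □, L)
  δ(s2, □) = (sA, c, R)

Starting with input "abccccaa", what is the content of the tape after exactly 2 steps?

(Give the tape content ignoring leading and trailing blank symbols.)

Execution trace:
Initial: [s0]abccccaa
Step 1: δ(s0, a) = (s0, b, R) → b[s0]bccccaa
Step 2: δ(s0, b) = (sA, c, R) → bc[sA]ccccaa

The machine reaches the accept state sA and halts.

After 2 steps, the tape (ignoring leading/trailing blanks) is: bcccccaa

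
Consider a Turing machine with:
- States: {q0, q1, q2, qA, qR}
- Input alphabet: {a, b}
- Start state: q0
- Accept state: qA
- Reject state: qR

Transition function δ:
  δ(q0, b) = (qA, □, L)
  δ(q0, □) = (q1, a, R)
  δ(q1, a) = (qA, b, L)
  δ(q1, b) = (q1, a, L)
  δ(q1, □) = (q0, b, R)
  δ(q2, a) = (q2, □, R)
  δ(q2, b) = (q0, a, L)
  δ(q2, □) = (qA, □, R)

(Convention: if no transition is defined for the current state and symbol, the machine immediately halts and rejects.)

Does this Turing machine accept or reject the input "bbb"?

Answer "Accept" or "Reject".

Execution trace:
Initial: [q0]bbb
Step 1: δ(q0, b) = (qA, □, L) → [qA]□□bb

The machine reaches the accept state qA and halts.

Answer: Accept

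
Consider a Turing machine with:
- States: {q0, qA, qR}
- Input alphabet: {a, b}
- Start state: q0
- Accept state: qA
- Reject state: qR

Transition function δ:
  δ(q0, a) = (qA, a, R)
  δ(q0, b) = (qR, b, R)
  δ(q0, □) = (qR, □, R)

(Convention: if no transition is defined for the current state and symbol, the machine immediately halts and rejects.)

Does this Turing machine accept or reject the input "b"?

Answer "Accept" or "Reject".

Execution trace:
Initial: [q0]b
Step 1: δ(q0, b) = (qR, b, R) → b[qR]□

The machine reaches the reject state qR and halts.

Answer: Reject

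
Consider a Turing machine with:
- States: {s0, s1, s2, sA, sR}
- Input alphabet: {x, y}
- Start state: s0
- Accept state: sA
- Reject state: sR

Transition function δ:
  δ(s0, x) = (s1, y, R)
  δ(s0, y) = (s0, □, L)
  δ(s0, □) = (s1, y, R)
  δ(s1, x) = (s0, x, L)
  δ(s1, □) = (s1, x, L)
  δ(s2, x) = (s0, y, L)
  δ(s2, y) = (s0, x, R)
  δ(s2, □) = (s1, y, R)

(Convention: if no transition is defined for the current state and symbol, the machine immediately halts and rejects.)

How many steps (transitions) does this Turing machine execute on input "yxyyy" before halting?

Execution trace:
Initial: [s0]yxyyy
Step 1: δ(s0, y) = (s0, □, L) → [s0]□□xyyy
Step 2: δ(s0, □) = (s1, y, R) → y[s1]□xyyy
Step 3: δ(s1, □) = (s1, x, L) → [s1]yxxyyy

No transition is defined for δ(s1, y). By convention the machine halts and rejects.

The machine executed 3 steps before halting.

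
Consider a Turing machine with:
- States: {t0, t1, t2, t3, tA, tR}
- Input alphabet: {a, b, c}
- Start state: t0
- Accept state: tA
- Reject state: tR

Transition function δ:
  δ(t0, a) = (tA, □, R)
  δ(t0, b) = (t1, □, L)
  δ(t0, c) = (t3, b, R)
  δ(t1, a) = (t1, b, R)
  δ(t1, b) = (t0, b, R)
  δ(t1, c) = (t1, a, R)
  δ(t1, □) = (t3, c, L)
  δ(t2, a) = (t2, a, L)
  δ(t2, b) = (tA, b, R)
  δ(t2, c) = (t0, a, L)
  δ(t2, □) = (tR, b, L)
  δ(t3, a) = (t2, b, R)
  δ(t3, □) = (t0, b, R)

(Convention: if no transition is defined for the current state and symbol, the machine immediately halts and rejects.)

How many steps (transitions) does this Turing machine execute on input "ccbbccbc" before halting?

Execution trace:
Initial: [t0]ccbbccbc
Step 1: δ(t0, c) = (t3, b, R) → b[t3]cbbccbc

No transition is defined for δ(t3, c). By convention the machine halts and rejects.

The machine executed 1 step before halting.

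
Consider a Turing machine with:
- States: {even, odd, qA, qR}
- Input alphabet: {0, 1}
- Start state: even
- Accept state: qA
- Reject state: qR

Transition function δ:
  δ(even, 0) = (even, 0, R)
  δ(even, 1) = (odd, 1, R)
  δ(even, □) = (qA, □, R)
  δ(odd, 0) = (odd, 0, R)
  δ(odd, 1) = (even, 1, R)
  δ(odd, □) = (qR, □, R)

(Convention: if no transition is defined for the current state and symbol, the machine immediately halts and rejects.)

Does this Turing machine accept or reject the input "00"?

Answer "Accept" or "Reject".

Execution trace:
Initial: [even]00
Step 1: δ(even, 0) = (even, 0, R) → 0[even]0
Step 2: δ(even, 0) = (even, 0, R) → 00[even]□
Step 3: δ(even, □) = (qA, □, R) → 00□[qA]□

The machine reaches the accept state qA and halts.

Answer: Accept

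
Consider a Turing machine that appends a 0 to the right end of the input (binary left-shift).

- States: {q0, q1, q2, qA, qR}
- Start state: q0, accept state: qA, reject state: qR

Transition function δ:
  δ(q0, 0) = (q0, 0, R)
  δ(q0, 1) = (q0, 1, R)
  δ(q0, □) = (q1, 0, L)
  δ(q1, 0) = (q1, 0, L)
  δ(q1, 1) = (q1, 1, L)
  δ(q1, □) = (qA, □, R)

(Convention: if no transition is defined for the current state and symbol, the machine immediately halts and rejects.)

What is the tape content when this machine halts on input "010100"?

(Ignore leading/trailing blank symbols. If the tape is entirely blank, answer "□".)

Execution trace:
Initial: [q0]010100
Step 1: δ(q0, 0) = (q0, 0, R) → 0[q0]10100
Step 2: δ(q0, 1) = (q0, 1, R) → 01[q0]0100
Step 3: δ(q0, 0) = (q0, 0, R) → 010[q0]100
Step 4: δ(q0, 1) = (q0, 1, R) → 0101[q0]00
Step 5: δ(q0, 0) = (q0, 0, R) → 01010[q0]0
Step 6: δ(q0, 0) = (q0, 0, R) → 010100[q0]□
Step 7: δ(q0, □) = (q1, 0, L) → 01010[q1]00
Step 8: δ(q1, 0) = (q1, 0, L) → 0101[q1]000
Step 9: δ(q1, 0) = (q1, 0, L) → 010[q1]1000
Step 10: δ(q1, 1) = (q1, 1, L) → 01[q1]01000
Step 11: δ(q1, 0) = (q1, 0, L) → 0[q1]101000
Step 12: δ(q1, 1) = (q1, 1, L) → [q1]0101000
Step 13: δ(q1, 0) = (q1, 0, L) → [q1]□0101000
Step 14: δ(q1, □) = (qA, □, R) → □[qA]0101000

The machine reaches the accept state qA and halts.

Final tape (ignoring leading/trailing blanks): 0101000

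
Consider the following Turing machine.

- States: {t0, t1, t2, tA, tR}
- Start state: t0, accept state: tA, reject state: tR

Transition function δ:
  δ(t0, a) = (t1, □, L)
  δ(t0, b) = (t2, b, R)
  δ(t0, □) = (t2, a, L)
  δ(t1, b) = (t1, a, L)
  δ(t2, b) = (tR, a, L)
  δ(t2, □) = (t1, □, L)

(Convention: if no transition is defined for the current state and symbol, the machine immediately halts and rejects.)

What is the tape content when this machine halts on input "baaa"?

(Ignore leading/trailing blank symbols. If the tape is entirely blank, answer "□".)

Execution trace:
Initial: [t0]baaa
Step 1: δ(t0, b) = (t2, b, R) → b[t2]aaa

No transition is defined for δ(t2, a). By convention the machine halts and rejects.

Final tape (ignoring leading/trailing blanks): baaa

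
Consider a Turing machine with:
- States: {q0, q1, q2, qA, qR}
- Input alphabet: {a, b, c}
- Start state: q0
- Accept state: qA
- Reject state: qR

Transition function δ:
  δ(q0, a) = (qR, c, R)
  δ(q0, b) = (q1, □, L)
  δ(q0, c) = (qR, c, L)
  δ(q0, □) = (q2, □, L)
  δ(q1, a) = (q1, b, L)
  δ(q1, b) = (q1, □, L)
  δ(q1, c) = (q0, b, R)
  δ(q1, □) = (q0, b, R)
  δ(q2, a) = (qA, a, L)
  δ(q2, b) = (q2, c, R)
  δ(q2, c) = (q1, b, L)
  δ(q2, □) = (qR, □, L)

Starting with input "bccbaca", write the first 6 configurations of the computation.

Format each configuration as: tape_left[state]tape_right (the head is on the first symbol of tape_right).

Transitions applied:
Step 1: δ(q0, b) = (q1, □, L)
Step 2: δ(q1, □) = (q0, b, R)
Step 3: δ(q0, □) = (q2, □, L)
Step 4: δ(q2, b) = (q2, c, R)
Step 5: δ(q2, □) = (qR, □, L)

The first 6 configurations are:
[q0]bccbaca ⊢ [q1]□□ccbaca ⊢ b[q0]□ccbaca ⊢ [q2]b□ccbaca ⊢ c[q2]□ccbaca ⊢ [qR]c□ccbaca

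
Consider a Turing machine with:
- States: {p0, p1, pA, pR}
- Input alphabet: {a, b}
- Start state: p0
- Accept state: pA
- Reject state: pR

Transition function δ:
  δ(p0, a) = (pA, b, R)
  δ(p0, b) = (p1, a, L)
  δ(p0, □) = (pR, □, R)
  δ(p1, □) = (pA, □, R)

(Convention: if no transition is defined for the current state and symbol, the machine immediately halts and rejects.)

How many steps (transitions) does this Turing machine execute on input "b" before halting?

Execution trace:
Initial: [p0]b
Step 1: δ(p0, b) = (p1, a, L) → [p1]□a
Step 2: δ(p1, □) = (pA, □, R) → □[pA]a

The machine reaches the accept state pA and halts.

The machine executed 2 steps before halting.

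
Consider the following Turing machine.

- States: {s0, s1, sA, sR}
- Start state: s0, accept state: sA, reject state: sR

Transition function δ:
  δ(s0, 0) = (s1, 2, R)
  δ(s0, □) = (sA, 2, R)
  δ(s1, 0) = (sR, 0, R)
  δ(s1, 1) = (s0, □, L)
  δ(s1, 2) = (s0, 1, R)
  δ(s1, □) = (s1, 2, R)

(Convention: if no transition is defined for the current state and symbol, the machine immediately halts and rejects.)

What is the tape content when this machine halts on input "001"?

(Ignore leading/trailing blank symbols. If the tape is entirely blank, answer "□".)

Execution trace:
Initial: [s0]001
Step 1: δ(s0, 0) = (s1, 2, R) → 2[s1]01
Step 2: δ(s1, 0) = (sR, 0, R) → 20[sR]1

The machine reaches the reject state sR and halts.

Final tape (ignoring leading/trailing blanks): 201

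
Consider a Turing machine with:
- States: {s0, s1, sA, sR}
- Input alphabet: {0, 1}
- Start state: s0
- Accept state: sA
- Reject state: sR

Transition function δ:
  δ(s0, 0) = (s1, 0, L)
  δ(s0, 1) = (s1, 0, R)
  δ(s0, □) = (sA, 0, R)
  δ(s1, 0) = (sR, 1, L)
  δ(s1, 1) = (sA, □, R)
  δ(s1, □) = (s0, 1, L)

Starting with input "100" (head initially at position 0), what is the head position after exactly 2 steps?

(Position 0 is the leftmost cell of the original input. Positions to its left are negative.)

Execution trace (head position shown):
Step 0: [s0]100  (head at position 0)
Step 1: move right → 0[s1]00  (head at position 1)
Step 2: move left → [sR]010  (head at position 0)

After 2 steps, the head is at position 0.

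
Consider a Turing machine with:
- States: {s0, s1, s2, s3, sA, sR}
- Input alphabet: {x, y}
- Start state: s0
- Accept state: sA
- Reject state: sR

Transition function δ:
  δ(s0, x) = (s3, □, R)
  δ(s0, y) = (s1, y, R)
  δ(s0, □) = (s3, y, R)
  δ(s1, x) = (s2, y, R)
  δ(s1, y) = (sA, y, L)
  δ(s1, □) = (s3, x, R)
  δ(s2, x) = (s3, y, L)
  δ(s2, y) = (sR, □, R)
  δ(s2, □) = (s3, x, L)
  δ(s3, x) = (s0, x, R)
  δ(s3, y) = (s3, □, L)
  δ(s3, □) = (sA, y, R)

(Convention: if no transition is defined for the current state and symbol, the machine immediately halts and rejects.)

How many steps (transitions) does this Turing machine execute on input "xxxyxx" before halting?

Execution trace:
Initial: [s0]xxxyxx
Step 1: δ(s0, x) = (s3, □, R) → □[s3]xxyxx
Step 2: δ(s3, x) = (s0, x, R) → □x[s0]xyxx
Step 3: δ(s0, x) = (s3, □, R) → □x□[s3]yxx
Step 4: δ(s3, y) = (s3, □, L) → □x[s3]□□xx
Step 5: δ(s3, □) = (sA, y, R) → □xy[sA]□xx

The machine reaches the accept state sA and halts.

The machine executed 5 steps before halting.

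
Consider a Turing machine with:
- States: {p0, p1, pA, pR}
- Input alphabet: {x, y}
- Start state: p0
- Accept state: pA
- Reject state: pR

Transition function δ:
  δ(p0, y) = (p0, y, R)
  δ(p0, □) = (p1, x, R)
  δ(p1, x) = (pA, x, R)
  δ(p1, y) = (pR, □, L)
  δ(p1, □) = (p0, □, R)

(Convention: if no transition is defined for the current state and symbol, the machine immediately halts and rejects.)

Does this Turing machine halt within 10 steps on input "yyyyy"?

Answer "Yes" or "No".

Execution trace:
Initial: [p0]yyyyy
Step 1: δ(p0, y) = (p0, y, R) → y[p0]yyyy
Step 2: δ(p0, y) = (p0, y, R) → yy[p0]yyy
Step 3: δ(p0, y) = (p0, y, R) → yyy[p0]yy
Step 4: δ(p0, y) = (p0, y, R) → yyyy[p0]y
Step 5: δ(p0, y) = (p0, y, R) → yyyyy[p0]□
Step 6: δ(p0, □) = (p1, x, R) → yyyyyx[p1]□
Step 7: δ(p1, □) = (p0, □, R) → yyyyyx□[p0]□
Step 8: δ(p0, □) = (p1, x, R) → yyyyyx□x[p1]□
Step 9: δ(p1, □) = (p0, □, R) → yyyyyx□x□[p0]□
Step 10: δ(p0, □) = (p1, x, R) → yyyyyx□x□x[p1]□

The machine has not reached a halting state after 10 steps.
The machine did not halt within the 10-step bound.

Answer: No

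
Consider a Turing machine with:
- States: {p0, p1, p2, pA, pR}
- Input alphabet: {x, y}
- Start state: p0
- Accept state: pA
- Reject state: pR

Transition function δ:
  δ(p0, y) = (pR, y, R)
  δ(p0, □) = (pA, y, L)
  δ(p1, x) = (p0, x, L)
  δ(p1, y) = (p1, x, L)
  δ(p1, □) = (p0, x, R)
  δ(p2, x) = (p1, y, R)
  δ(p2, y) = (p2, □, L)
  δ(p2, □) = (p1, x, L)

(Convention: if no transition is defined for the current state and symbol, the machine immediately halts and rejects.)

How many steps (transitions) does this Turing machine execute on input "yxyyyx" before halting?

Execution trace:
Initial: [p0]yxyyyx
Step 1: δ(p0, y) = (pR, y, R) → y[pR]xyyyx

The machine reaches the reject state pR and halts.

The machine executed 1 step before halting.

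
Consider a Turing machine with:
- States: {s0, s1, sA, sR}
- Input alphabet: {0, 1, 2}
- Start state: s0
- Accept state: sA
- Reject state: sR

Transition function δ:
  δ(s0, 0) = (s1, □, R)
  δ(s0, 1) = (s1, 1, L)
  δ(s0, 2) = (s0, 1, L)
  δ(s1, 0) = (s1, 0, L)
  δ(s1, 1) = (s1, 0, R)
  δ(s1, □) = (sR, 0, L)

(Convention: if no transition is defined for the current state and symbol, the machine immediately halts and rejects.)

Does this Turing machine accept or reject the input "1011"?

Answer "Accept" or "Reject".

Execution trace:
Initial: [s0]1011
Step 1: δ(s0, 1) = (s1, 1, L) → [s1]□1011
Step 2: δ(s1, □) = (sR, 0, L) → [sR]□01011

The machine reaches the reject state sR and halts.

Answer: Reject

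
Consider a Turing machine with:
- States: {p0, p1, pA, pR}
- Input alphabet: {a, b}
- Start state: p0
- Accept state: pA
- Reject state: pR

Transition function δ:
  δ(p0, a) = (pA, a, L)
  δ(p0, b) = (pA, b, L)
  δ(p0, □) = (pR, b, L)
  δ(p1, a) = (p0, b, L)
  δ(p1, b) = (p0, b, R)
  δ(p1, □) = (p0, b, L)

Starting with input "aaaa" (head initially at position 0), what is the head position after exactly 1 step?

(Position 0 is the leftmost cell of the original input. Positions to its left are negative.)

Execution trace (head position shown):
Step 0: [p0]aaaa  (head at position 0)
Step 1: move left → [pA]□aaaa  (head at position -1)

After 1 step, the head is at position -1.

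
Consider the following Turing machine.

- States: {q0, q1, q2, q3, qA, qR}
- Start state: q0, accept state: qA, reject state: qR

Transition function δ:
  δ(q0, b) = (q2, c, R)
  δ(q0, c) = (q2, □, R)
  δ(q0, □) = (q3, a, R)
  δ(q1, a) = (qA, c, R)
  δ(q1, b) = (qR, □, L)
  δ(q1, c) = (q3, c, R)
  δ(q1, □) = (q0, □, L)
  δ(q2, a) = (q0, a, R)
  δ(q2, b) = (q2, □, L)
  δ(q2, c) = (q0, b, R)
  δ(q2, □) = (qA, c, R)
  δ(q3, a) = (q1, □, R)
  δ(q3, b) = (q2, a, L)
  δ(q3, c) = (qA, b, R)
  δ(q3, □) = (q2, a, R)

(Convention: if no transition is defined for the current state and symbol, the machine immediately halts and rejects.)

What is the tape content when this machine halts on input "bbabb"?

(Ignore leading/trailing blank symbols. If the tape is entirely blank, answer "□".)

Execution trace:
Initial: [q0]bbabb
Step 1: δ(q0, b) = (q2, c, R) → c[q2]babb
Step 2: δ(q2, b) = (q2, □, L) → [q2]c□abb
Step 3: δ(q2, c) = (q0, b, R) → b[q0]□abb
Step 4: δ(q0, □) = (q3, a, R) → ba[q3]abb
Step 5: δ(q3, a) = (q1, □, R) → ba□[q1]bb
Step 6: δ(q1, b) = (qR, □, L) → ba[qR]□□b

The machine reaches the reject state qR and halts.

Final tape (ignoring leading/trailing blanks): ba□□b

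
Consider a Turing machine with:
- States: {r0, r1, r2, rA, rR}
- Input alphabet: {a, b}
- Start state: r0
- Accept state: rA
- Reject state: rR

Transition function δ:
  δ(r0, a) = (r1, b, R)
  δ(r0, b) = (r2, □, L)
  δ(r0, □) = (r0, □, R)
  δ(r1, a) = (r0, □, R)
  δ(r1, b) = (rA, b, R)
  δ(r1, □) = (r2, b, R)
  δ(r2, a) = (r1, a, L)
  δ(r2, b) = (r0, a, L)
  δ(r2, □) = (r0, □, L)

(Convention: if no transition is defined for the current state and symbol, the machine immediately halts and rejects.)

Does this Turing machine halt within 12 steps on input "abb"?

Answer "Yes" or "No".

Execution trace:
Initial: [r0]abb
Step 1: δ(r0, a) = (r1, b, R) → b[r1]bb
Step 2: δ(r1, b) = (rA, b, R) → bb[rA]b

The machine reaches the accept state rA and halts.
The machine halted after 2 steps (within the 12-step bound).

Answer: Yes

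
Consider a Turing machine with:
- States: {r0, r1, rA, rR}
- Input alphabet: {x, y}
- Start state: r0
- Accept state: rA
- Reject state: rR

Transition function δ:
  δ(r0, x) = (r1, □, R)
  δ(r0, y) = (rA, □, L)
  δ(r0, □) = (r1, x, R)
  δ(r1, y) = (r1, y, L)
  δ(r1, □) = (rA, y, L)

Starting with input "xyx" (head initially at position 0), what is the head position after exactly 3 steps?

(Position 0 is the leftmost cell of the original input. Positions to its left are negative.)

Execution trace (head position shown):
Step 0: [r0]xyx  (head at position 0)
Step 1: move right → □[r1]yx  (head at position 1)
Step 2: move left → [r1]□yx  (head at position 0)
Step 3: move left → [rA]□yyx  (head at position -1)

After 3 steps, the head is at position -1.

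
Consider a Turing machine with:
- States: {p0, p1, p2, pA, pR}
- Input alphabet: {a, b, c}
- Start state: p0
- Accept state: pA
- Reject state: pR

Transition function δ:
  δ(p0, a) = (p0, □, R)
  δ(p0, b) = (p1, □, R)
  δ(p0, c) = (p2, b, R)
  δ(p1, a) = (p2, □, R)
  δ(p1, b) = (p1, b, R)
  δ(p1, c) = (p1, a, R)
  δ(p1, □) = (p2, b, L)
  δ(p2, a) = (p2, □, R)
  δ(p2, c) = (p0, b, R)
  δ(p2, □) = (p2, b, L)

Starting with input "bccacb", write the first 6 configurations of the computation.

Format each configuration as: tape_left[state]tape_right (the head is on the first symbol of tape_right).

Transitions applied:
Step 1: δ(p0, b) = (p1, □, R)
Step 2: δ(p1, c) = (p1, a, R)
Step 3: δ(p1, c) = (p1, a, R)
Step 4: δ(p1, a) = (p2, □, R)
Step 5: δ(p2, c) = (p0, b, R)

The first 6 configurations are:
[p0]bccacb ⊢ □[p1]ccacb ⊢ □a[p1]cacb ⊢ □aa[p1]acb ⊢ □aa□[p2]cb ⊢ □aa□b[p0]b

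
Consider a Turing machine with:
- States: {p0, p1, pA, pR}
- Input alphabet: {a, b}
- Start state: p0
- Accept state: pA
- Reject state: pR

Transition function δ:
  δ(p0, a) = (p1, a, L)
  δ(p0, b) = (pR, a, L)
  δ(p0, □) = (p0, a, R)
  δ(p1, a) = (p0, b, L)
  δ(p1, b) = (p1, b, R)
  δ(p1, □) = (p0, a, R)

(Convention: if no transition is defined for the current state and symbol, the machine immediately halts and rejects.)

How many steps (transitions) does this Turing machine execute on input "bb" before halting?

Execution trace:
Initial: [p0]bb
Step 1: δ(p0, b) = (pR, a, L) → [pR]□ab

The machine reaches the reject state pR and halts.

The machine executed 1 step before halting.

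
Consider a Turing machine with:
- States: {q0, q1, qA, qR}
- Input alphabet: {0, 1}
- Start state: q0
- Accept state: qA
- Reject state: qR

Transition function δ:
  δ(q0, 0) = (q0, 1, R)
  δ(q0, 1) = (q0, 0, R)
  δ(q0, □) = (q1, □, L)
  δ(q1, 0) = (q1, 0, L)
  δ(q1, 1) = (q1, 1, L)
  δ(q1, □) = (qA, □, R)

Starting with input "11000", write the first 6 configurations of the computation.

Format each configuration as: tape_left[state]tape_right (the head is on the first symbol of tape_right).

Transitions applied:
Step 1: δ(q0, 1) = (q0, 0, R)
Step 2: δ(q0, 1) = (q0, 0, R)
Step 3: δ(q0, 0) = (q0, 1, R)
Step 4: δ(q0, 0) = (q0, 1, R)
Step 5: δ(q0, 0) = (q0, 1, R)

The first 6 configurations are:
[q0]11000 ⊢ 0[q0]1000 ⊢ 00[q0]000 ⊢ 001[q0]00 ⊢ 0011[q0]0 ⊢ 00111[q0]□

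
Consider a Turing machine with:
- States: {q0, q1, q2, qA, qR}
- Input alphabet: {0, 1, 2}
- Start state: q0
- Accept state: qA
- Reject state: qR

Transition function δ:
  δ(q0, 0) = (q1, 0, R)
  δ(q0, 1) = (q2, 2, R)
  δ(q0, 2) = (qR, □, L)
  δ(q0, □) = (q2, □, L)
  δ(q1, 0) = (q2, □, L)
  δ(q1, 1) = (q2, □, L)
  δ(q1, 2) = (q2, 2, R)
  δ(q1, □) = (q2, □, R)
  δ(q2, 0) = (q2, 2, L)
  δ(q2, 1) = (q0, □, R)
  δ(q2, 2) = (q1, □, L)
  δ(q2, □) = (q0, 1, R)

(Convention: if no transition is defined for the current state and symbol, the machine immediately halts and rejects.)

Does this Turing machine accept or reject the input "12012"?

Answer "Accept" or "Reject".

Execution trace:
Initial: [q0]12012
Step 1: δ(q0, 1) = (q2, 2, R) → 2[q2]2012
Step 2: δ(q2, 2) = (q1, □, L) → [q1]2□012
Step 3: δ(q1, 2) = (q2, 2, R) → 2[q2]□012
Step 4: δ(q2, □) = (q0, 1, R) → 21[q0]012
Step 5: δ(q0, 0) = (q1, 0, R) → 210[q1]12
Step 6: δ(q1, 1) = (q2, □, L) → 21[q2]0□2
Step 7: δ(q2, 0) = (q2, 2, L) → 2[q2]12□2
Step 8: δ(q2, 1) = (q0, □, R) → 2□[q0]2□2
Step 9: δ(q0, 2) = (qR, □, L) → 2[qR]□□□2

The machine reaches the reject state qR and halts.

Answer: Reject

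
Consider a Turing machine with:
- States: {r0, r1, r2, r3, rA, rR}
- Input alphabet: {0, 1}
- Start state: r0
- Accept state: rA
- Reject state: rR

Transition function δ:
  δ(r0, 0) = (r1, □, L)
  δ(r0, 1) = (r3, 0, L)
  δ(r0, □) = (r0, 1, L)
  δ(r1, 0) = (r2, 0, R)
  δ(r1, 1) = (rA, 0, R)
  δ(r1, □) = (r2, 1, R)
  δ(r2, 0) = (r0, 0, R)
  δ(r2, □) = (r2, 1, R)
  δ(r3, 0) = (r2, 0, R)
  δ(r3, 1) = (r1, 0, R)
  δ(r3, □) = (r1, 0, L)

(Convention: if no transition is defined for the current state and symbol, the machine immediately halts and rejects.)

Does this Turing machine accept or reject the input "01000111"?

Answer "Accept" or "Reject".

Execution trace:
Initial: [r0]01000111
Step 1: δ(r0, 0) = (r1, □, L) → [r1]□□1000111
Step 2: δ(r1, □) = (r2, 1, R) → 1[r2]□1000111
Step 3: δ(r2, □) = (r2, 1, R) → 11[r2]1000111

No transition is defined for δ(r2, 1). By convention the machine halts and rejects.

Answer: Reject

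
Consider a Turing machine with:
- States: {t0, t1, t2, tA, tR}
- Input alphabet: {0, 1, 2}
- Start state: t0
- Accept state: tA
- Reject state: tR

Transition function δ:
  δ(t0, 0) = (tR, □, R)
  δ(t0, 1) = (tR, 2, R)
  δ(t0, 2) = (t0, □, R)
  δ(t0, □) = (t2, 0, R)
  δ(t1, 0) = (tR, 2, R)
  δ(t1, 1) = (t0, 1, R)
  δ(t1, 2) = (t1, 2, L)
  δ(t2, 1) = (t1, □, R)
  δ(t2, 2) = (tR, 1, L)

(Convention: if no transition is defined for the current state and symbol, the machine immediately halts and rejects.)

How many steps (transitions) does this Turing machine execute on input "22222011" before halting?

Execution trace:
Initial: [t0]22222011
Step 1: δ(t0, 2) = (t0, □, R) → □[t0]2222011
Step 2: δ(t0, 2) = (t0, □, R) → □□[t0]222011
Step 3: δ(t0, 2) = (t0, □, R) → □□□[t0]22011
Step 4: δ(t0, 2) = (t0, □, R) → □□□□[t0]2011
Step 5: δ(t0, 2) = (t0, □, R) → □□□□□[t0]011
Step 6: δ(t0, 0) = (tR, □, R) → □□□□□□[tR]11

The machine reaches the reject state tR and halts.

The machine executed 6 steps before halting.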